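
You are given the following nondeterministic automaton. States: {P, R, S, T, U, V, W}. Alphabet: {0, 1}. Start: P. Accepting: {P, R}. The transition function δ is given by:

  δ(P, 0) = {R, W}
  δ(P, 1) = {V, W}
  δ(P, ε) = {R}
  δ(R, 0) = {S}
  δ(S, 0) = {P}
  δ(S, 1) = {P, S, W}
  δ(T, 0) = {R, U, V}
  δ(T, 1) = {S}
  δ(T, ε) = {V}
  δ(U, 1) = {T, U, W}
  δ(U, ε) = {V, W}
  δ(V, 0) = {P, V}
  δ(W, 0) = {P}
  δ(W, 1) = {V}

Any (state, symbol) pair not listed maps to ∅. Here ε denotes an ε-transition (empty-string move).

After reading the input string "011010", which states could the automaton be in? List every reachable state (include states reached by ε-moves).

Start: ε-closure({P}) = {P, R}.
Read '0': {P, R} → {R, S, W}.
Read '1': {R, S, W} → {P, R, S, V, W}.
Read '1': {P, R, S, V, W} → {P, R, S, V, W}.
Read '0': {P, R, S, V, W} → {P, R, S, V, W}.
Read '1': {P, R, S, V, W} → {P, R, S, V, W}.
Read '0': {P, R, S, V, W} → {P, R, S, V, W}.

{P, R, S, V, W}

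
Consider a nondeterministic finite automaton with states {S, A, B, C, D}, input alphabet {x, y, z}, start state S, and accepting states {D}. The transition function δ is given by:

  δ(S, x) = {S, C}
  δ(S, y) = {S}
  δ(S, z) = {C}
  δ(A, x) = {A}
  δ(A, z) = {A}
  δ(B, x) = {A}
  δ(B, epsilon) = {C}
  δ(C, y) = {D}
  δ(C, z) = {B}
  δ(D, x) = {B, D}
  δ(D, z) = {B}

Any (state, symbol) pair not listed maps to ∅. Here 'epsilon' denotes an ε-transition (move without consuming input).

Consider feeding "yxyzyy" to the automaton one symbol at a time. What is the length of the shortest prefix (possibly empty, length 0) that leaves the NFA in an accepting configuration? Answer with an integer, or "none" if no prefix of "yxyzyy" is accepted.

3

Start in {S}.
Read 'y': {S} → {S}.
Read 'x': {S} → {S, C}.
Read 'y': {S, C} → {S, D}.
None of the earlier sets intersect F, but {S, D} does.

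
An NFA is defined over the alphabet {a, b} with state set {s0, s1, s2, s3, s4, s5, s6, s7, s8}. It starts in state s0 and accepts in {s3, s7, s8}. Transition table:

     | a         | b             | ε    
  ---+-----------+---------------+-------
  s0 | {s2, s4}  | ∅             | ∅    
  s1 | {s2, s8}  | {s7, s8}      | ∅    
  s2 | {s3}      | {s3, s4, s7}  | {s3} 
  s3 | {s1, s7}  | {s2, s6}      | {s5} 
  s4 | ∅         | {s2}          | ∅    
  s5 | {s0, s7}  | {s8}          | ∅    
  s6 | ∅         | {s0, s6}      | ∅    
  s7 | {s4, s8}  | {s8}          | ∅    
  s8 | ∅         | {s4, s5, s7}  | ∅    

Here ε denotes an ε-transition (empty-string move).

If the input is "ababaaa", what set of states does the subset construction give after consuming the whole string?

{s0, s1, s2, s3, s4, s5, s7, s8}

Start in {s0}.
Read 'a': {s0} → {s2, s3, s4, s5}.
Read 'b': {s2, s3, s4, s5} → {s2, s3, s4, s5, s6, s7, s8}.
Read 'a': {s2, s3, s4, s5, s6, s7, s8} → {s0, s1, s3, s4, s5, s7, s8}.
Read 'b': {s0, s1, s3, s4, s5, s7, s8} → {s2, s3, s4, s5, s6, s7, s8}.
Read 'a': {s2, s3, s4, s5, s6, s7, s8} → {s0, s1, s3, s4, s5, s7, s8}.
Read 'a': {s0, s1, s3, s4, s5, s7, s8} → {s0, s1, s2, s3, s4, s5, s7, s8}.
Read 'a': {s0, s1, s2, s3, s4, s5, s7, s8} → {s0, s1, s2, s3, s4, s5, s7, s8}.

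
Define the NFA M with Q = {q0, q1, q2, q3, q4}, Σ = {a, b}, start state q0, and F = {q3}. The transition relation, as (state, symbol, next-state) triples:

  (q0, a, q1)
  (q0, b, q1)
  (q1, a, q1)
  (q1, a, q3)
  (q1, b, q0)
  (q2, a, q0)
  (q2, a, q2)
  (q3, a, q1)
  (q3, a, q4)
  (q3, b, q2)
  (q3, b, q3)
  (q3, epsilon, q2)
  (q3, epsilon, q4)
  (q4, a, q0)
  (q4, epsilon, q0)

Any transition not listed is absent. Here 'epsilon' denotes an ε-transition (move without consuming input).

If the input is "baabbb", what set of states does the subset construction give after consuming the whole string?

{q0, q1, q2, q3, q4}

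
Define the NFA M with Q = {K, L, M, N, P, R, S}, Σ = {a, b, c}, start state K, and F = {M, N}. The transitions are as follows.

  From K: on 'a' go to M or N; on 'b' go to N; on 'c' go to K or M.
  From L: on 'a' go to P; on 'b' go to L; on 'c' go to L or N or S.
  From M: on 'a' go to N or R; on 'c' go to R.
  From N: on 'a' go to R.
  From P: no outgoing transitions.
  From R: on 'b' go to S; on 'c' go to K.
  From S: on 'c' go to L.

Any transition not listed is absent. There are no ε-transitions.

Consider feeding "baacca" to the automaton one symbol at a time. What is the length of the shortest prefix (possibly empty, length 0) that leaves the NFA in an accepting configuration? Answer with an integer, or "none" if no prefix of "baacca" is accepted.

1

Start in {K}.
Read 'b': {K} → {N}.
None of the earlier sets intersect F, but {N} does.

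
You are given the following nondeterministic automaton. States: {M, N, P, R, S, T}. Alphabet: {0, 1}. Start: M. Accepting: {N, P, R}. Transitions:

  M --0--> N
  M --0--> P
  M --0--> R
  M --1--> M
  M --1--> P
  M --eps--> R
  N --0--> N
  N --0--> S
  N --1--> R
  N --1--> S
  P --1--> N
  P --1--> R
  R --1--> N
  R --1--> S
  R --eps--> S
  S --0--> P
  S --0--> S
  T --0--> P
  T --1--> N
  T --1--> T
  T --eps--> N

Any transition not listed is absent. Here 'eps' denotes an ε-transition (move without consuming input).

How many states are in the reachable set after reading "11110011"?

Start: ε-closure({M}) = {M, R, S}.
Read '1': {M, R, S} → {M, N, P, R, S}.
Read '1': {M, N, P, R, S} → {M, N, P, R, S}.
Read '1': {M, N, P, R, S} → {M, N, P, R, S}.
Read '1': {M, N, P, R, S} → {M, N, P, R, S}.
Read '0': {M, N, P, R, S} → {N, P, R, S}.
Read '0': {N, P, R, S} → {N, P, S}.
Read '1': {N, P, S} → {N, R, S}.
Read '1': {N, R, S} → {N, R, S}.
That set has 3 states.

3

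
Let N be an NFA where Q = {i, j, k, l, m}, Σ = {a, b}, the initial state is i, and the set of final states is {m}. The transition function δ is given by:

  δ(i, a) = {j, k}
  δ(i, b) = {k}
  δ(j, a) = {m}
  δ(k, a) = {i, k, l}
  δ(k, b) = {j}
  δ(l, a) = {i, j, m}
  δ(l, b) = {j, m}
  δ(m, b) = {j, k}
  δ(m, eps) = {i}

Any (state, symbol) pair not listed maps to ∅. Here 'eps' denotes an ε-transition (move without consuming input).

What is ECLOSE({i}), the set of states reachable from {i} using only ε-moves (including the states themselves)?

Begin with {i}.
No ε-moves leave this set, so the closure equals the set itself.

{i}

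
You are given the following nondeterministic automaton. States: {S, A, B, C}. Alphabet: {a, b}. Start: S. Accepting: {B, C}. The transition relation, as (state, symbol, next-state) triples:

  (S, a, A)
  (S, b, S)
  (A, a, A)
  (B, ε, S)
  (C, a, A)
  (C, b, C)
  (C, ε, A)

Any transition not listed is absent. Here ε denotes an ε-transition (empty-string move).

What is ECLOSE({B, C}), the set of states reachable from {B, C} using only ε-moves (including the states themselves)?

{S, A, B, C}

Begin with {B, C}.
ε-move C → A; add A.
ε-move B → S; add S.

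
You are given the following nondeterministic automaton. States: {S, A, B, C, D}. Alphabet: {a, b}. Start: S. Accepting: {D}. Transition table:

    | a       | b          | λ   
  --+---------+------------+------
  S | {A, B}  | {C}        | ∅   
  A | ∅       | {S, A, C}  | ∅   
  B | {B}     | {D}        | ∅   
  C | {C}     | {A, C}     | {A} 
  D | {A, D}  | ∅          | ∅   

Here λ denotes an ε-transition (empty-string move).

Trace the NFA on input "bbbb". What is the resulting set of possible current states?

Start in {S}.
Read 'b': S→{C}; union {C}; ε-closure = {A, C}.
Read 'b': A→{S, A, C}, C→{A, C}; now {S, A, C}.
Read 'b': S→{C}, A→{S, A, C}, C→{A, C}; now {S, A, C}.
Read 'b': S→{C}, A→{S, A, C}, C→{A, C}; now {S, A, C}.

{S, A, C}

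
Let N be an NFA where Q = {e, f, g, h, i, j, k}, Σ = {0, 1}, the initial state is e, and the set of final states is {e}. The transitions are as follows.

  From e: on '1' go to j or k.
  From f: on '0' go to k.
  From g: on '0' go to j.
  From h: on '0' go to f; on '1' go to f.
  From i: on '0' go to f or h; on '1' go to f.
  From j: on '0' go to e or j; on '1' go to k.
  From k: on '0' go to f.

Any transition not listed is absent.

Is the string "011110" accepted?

Start in {e}.
Read '0': {e} → ∅.
The set is empty and remains empty for the remaining 5 symbols.
The final set ∅ contains no accepting state.

No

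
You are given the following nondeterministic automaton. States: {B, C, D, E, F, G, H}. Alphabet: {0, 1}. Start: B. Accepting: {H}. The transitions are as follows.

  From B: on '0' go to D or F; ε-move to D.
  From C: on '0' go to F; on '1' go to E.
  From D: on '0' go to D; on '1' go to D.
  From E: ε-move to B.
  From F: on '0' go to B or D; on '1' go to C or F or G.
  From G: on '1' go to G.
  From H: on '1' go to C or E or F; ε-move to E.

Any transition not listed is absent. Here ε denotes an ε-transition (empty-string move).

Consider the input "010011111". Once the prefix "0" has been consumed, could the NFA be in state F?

Yes

Start: ε-closure({B}) = {B, D}.
Read '0': B→{D, F}, D→{D}; now {D, F}.
State F is in {D, F}.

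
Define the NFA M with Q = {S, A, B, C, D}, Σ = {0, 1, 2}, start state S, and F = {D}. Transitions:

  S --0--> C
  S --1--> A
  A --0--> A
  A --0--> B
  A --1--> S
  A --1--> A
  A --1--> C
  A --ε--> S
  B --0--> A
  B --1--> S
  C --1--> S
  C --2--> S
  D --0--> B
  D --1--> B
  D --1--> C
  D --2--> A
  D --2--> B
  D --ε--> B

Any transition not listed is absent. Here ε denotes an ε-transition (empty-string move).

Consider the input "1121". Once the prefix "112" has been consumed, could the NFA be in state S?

Yes

Start in {S}.
Read '1': S→{A}; union {A}; ε-closure = {S, A}.
Read '1': S→{A}, A→{S, A, C}; now {S, A, C}.
Read '2': S→∅, A→∅, C→{S}; now {S}.
State S is in {S}.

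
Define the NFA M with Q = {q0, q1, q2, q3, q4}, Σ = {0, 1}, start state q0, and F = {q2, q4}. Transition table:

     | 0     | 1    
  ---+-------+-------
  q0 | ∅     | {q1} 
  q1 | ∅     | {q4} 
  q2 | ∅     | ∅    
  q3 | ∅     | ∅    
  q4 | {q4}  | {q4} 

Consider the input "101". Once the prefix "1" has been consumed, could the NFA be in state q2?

Start in {q0}.
Read '1': {q0} → {q1}.
State q2 is not in {q1}.

No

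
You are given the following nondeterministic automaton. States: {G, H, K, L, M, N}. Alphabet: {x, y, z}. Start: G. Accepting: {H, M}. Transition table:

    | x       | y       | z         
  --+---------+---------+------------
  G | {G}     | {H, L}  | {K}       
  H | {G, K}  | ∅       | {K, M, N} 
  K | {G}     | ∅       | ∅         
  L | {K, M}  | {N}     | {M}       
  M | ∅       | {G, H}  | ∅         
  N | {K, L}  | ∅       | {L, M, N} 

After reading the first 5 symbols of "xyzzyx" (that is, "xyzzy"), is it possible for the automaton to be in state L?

Start in {G}.
Read 'x': G→{G}; now {G}.
Read 'y': G→{H, L}; now {H, L}.
Read 'z': H→{K, M, N}, L→{M}; now {K, M, N}.
Read 'z': K→∅, M→∅, N→{L, M, N}; now {L, M, N}.
Read 'y': L→{N}, M→{G, H}, N→∅; now {G, H, N}.
State L is not in {G, H, N}.

No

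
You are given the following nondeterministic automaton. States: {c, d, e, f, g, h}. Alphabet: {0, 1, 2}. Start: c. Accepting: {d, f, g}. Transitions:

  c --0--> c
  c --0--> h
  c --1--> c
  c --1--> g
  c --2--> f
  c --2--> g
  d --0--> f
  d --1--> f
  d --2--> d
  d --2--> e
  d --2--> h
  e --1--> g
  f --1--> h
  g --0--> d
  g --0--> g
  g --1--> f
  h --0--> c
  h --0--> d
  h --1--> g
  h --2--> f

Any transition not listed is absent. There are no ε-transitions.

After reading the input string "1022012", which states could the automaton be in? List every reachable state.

Start in {c}.
Read '1': {c} → {c, g}.
Read '0': {c, g} → {c, d, g, h}.
Read '2': {c, d, g, h} → {d, e, f, g, h}.
Read '2': {d, e, f, g, h} → {d, e, f, h}.
Read '0': {d, e, f, h} → {c, d, f}.
Read '1': {c, d, f} → {c, f, g, h}.
Read '2': {c, f, g, h} → {f, g}.

{f, g}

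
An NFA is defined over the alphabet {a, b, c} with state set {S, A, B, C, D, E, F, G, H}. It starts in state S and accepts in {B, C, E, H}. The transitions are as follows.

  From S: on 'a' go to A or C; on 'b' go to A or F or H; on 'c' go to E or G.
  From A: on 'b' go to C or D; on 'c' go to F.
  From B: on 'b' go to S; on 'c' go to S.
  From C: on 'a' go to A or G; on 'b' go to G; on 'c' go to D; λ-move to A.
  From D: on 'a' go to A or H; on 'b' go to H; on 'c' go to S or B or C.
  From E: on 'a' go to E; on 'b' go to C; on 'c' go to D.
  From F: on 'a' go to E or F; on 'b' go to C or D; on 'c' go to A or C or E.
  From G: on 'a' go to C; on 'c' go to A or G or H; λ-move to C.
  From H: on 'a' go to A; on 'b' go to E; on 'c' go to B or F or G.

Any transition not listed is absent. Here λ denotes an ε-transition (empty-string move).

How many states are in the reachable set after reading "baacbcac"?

8

Start in {S}.
Read 'b': S→{A, F, H}; now {A, F, H}.
Read 'a': A→∅, F→{E, F}, H→{A}; now {A, E, F}.
Read 'a': A→∅, E→{E}, F→{E, F}; now {E, F}.
Read 'c': E→{D}, F→{A, C, E}; now {A, C, D, E}.
Read 'b': A→{C, D}, C→{G}, D→{H}, E→{C}; union {C, D, G, H}; ε-closure = {A, C, D, G, H}.
Read 'c': A→{F}, C→{D}, D→{S, B, C}, G→{A, G, H}, H→{B, F, G}; now {S, A, B, C, D, F, G, H}.
Read 'a': S→{A, C}, A→∅, B→∅, C→{A, G}, D→{A, H}, F→{E, F}, G→{C}, H→{A}; now {A, C, E, F, G, H}.
Read 'c': A→{F}, C→{D}, E→{D}, F→{A, C, E}, G→{A, G, H}, H→{B, F, G}; now {A, B, C, D, E, F, G, H}.
That set has 8 states.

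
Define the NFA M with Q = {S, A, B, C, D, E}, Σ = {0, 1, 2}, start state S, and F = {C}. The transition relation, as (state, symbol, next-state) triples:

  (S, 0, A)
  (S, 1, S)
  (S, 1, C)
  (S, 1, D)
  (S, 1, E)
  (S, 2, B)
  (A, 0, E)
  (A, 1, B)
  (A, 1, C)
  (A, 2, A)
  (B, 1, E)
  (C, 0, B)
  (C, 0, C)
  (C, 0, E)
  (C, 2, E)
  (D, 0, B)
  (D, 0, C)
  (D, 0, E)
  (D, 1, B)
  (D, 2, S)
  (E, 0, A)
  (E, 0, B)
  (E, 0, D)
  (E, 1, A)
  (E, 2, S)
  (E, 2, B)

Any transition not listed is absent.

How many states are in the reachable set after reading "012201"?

Start in {S}.
Read '0': S→{A}; now {A}.
Read '1': A→{B, C}; now {B, C}.
Read '2': B→∅, C→{E}; now {E}.
Read '2': E→{S, B}; now {S, B}.
Read '0': S→{A}, B→∅; now {A}.
Read '1': A→{B, C}; now {B, C}.
That set has 2 states.

2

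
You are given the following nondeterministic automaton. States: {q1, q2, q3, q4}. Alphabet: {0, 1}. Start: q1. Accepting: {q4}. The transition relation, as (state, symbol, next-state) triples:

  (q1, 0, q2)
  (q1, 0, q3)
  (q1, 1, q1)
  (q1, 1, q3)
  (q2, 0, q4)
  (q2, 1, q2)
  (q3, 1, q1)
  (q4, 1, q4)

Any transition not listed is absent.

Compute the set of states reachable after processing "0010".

Start in {q1}.
Read '0': q1→{q2, q3}; now {q2, q3}.
Read '0': q2→{q4}, q3→∅; now {q4}.
Read '1': q4→{q4}; now {q4}.
Read '0': q4→∅; now ∅.

∅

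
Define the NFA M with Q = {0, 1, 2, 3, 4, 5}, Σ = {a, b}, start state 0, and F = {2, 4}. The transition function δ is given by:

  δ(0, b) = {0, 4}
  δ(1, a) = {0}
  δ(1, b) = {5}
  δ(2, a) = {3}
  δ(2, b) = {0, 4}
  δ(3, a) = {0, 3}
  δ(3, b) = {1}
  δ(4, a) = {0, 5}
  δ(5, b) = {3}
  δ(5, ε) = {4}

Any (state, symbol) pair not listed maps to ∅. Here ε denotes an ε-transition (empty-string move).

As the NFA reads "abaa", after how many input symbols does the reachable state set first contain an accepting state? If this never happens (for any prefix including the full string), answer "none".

none

Start in {0}.
Read 'a': 0→∅; now ∅.
The set is empty and remains empty for the remaining 3 symbols.
No reachable set along the way intersects F.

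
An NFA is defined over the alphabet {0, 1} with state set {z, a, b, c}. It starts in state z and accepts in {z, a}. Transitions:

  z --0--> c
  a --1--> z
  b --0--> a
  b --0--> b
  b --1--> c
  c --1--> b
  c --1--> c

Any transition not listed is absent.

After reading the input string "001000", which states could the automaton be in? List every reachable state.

∅

Start in {z}.
Read '0': {z} → {c}.
Read '0': {c} → ∅.
The set is empty and remains empty for the remaining 4 symbols.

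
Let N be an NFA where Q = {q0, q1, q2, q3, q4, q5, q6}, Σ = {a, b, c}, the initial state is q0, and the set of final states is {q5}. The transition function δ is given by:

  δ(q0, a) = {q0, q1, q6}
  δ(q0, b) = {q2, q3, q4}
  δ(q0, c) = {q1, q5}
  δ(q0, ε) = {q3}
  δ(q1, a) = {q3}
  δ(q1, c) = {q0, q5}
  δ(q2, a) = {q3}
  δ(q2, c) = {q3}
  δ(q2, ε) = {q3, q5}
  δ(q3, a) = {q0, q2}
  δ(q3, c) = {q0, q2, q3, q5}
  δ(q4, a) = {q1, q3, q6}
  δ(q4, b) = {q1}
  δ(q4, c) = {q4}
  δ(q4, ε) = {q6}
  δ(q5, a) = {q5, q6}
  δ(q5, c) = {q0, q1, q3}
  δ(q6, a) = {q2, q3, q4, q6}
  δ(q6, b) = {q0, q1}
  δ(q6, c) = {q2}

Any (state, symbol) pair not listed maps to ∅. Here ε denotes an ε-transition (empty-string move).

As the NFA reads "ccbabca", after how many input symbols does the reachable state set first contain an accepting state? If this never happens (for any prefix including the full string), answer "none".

1

Start: ε-closure({q0}) = {q0, q3}.
Read 'c': {q0, q3} → {q0, q1, q2, q3, q5}.
None of the earlier sets intersect F, but {q0, q1, q2, q3, q5} does.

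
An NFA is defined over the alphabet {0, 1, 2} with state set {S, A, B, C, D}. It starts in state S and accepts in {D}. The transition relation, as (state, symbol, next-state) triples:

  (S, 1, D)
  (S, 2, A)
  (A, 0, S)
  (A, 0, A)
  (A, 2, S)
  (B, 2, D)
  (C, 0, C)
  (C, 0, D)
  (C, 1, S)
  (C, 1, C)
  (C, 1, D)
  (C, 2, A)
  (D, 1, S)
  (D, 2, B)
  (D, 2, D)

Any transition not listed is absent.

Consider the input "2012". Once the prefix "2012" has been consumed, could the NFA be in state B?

Yes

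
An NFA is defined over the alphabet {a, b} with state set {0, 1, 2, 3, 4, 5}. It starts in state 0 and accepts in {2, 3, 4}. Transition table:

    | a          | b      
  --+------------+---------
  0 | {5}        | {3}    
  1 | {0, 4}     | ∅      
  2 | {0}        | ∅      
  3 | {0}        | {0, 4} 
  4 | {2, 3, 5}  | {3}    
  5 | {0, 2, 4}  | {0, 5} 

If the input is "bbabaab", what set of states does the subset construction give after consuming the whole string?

Start in {0}.
Read 'b': {0} → {3}.
Read 'b': {3} → {0, 4}.
Read 'a': {0, 4} → {2, 3, 5}.
Read 'b': {2, 3, 5} → {0, 4, 5}.
Read 'a': {0, 4, 5} → {0, 2, 3, 4, 5}.
Read 'a': {0, 2, 3, 4, 5} → {0, 2, 3, 4, 5}.
Read 'b': {0, 2, 3, 4, 5} → {0, 3, 4, 5}.

{0, 3, 4, 5}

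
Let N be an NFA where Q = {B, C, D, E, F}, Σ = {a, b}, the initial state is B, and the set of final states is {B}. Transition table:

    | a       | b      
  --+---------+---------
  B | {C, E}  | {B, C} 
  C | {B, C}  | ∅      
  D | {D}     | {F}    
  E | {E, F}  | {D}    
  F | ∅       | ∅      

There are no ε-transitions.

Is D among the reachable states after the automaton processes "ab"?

Start in {B}.
Read 'a': B→{C, E}; now {C, E}.
Read 'b': C→∅, E→{D}; now {D}.
State D is in {D}.

Yes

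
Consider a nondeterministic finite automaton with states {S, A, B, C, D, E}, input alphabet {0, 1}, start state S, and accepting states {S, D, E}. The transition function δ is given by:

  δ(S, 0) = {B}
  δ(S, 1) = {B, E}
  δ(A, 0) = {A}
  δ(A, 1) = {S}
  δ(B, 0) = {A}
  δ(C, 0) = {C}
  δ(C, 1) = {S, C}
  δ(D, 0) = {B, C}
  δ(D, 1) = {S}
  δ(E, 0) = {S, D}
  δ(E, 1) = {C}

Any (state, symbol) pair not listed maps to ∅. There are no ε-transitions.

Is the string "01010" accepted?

No

Start in {S}.
Read '0': {S} → {B}.
Read '1': {B} → ∅.
The set is empty and remains empty for the remaining 3 symbols.
The final set ∅ contains no accepting state.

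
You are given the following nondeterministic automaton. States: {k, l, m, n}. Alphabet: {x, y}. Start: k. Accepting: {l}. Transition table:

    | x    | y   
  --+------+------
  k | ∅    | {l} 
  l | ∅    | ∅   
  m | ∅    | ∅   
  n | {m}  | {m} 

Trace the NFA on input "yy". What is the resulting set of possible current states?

Start in {k}.
Read 'y': {k} → {l}.
Read 'y': {l} → ∅.

∅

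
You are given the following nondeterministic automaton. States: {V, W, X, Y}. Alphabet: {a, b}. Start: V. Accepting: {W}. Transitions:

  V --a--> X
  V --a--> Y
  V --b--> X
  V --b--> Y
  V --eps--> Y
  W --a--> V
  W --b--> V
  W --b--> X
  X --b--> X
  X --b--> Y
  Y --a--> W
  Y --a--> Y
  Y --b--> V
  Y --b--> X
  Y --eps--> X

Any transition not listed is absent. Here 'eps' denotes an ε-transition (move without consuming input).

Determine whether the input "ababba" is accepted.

Start: ε-closure({V}) = {V, X, Y}.
Read 'a': V→{X, Y}, X→∅, Y→{W, Y}; now {W, X, Y}.
Read 'b': W→{V, X}, X→{X, Y}, Y→{V, X}; now {V, X, Y}.
Read 'a': V→{X, Y}, X→∅, Y→{W, Y}; now {W, X, Y}.
Read 'b': W→{V, X}, X→{X, Y}, Y→{V, X}; now {V, X, Y}.
Read 'b': V→{X, Y}, X→{X, Y}, Y→{V, X}; now {V, X, Y}.
Read 'a': V→{X, Y}, X→∅, Y→{W, Y}; now {W, X, Y}.
The final set {W, X, Y} contains the accepting state W.

Yes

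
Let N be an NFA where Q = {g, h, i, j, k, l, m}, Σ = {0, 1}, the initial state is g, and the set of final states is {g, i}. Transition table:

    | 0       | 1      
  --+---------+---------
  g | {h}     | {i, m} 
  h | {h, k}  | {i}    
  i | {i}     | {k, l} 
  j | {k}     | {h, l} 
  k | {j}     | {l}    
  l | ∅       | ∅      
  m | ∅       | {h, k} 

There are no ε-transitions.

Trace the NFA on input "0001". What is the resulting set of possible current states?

Start in {g}.
Read '0': g→{h}; now {h}.
Read '0': h→{h, k}; now {h, k}.
Read '0': h→{h, k}, k→{j}; now {h, j, k}.
Read '1': h→{i}, j→{h, l}, k→{l}; now {h, i, l}.

{h, i, l}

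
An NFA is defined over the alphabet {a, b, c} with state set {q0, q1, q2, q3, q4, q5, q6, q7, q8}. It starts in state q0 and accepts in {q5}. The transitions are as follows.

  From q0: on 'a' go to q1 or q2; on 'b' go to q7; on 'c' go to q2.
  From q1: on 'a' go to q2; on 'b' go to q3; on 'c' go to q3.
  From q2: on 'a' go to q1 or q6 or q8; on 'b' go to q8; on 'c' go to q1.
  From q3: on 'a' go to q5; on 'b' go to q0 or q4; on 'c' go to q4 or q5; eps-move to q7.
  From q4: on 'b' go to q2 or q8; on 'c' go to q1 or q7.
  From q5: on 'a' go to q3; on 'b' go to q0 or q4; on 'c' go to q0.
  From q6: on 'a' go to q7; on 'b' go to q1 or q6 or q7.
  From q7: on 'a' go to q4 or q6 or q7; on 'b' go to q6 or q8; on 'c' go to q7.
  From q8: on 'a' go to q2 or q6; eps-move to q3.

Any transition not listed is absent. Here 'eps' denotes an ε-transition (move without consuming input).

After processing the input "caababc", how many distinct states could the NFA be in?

6

Start in {q0}.
Read 'c': {q0} → {q2}.
Read 'a': {q2} → {q1, q3, q6, q7, q8}.
Read 'a': {q1, q3, q6, q7, q8} → {q2, q4, q5, q6, q7}.
Read 'b': {q2, q4, q5, q6, q7} → {q0, q1, q2, q3, q4, q6, q7, q8}.
Read 'a': {q0, q1, q2, q3, q4, q6, q7, q8} → {q1, q2, q3, q4, q5, q6, q7, q8}.
Read 'b': {q1, q2, q3, q4, q5, q6, q7, q8} → {q0, q1, q2, q3, q4, q6, q7, q8}.
Read 'c': {q0, q1, q2, q3, q4, q6, q7, q8} → {q1, q2, q3, q4, q5, q7}.
That set has 6 states.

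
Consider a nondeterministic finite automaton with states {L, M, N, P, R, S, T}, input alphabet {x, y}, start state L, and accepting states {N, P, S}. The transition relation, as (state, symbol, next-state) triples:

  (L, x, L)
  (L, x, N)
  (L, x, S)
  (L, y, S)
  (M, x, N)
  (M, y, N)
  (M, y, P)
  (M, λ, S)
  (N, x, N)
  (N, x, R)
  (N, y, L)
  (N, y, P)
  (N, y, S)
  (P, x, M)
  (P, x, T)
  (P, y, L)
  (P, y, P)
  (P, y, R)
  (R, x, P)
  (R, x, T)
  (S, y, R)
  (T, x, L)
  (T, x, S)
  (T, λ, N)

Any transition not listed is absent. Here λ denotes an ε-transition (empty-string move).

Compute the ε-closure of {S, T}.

Begin with {S, T}.
ε-move T → N; add N.

{N, S, T}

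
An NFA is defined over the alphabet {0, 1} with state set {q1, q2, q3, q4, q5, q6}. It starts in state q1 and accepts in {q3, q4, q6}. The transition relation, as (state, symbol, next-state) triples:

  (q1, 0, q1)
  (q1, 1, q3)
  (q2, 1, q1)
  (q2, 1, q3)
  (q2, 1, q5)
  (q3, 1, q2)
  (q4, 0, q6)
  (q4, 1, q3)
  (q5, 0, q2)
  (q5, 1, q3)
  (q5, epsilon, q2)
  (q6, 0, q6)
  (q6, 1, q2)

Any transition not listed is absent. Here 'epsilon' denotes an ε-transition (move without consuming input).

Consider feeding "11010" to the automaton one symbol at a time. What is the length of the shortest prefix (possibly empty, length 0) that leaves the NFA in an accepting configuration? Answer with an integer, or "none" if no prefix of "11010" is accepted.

Start in {q1}.
Read '1': q1→{q3}; now {q3}.
None of the earlier sets intersect F, but {q3} does.

1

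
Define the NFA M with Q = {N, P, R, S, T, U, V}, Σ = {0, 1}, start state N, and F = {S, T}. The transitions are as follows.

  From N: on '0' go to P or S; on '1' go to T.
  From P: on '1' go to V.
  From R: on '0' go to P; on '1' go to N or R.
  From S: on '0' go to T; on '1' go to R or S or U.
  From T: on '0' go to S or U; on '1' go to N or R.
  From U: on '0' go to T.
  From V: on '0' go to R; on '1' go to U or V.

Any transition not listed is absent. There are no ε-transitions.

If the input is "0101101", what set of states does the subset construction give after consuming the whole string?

{N, R, S, U, V}

Start in {N}.
Read '0': {N} → {P, S}.
Read '1': {P, S} → {R, S, U, V}.
Read '0': {R, S, U, V} → {P, R, T}.
Read '1': {P, R, T} → {N, R, V}.
Read '1': {N, R, V} → {N, R, T, U, V}.
Read '0': {N, R, T, U, V} → {P, R, S, T, U}.
Read '1': {P, R, S, T, U} → {N, R, S, U, V}.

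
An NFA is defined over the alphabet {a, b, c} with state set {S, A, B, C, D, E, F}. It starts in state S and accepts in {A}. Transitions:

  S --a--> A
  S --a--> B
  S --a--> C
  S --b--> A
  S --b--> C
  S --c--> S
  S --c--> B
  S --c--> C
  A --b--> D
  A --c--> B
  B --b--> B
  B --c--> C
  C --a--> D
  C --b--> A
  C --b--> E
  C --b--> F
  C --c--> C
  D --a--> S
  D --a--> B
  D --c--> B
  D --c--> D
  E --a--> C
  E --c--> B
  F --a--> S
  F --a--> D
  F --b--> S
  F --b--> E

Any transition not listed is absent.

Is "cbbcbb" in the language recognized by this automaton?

Start in {S}.
Read 'c': S→{S, B, C}; now {S, B, C}.
Read 'b': S→{A, C}, B→{B}, C→{A, E, F}; now {A, B, C, E, F}.
Read 'b': A→{D}, B→{B}, C→{A, E, F}, E→∅, F→{S, E}; now {S, A, B, D, E, F}.
Read 'c': S→{S, B, C}, A→{B}, B→{C}, D→{B, D}, E→{B}, F→∅; now {S, B, C, D}.
Read 'b': S→{A, C}, B→{B}, C→{A, E, F}, D→∅; now {A, B, C, E, F}.
Read 'b': A→{D}, B→{B}, C→{A, E, F}, E→∅, F→{S, E}; now {S, A, B, D, E, F}.
The final set {S, A, B, D, E, F} contains the accepting state A.

Yes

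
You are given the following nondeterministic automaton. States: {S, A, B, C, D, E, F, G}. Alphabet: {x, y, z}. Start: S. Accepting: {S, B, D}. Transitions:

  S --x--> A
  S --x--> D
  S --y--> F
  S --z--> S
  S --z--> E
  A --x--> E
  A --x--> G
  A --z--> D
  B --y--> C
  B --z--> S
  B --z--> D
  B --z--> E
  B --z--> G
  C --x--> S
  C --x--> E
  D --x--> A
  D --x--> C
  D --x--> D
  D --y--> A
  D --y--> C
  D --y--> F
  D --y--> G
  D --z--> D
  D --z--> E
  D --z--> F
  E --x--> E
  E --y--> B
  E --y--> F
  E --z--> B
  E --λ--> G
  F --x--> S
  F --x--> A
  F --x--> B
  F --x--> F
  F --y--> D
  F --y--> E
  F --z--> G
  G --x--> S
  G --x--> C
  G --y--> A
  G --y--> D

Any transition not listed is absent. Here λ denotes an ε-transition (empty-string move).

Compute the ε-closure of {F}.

Begin with {F}.
No ε-moves leave this set, so the closure equals the set itself.

{F}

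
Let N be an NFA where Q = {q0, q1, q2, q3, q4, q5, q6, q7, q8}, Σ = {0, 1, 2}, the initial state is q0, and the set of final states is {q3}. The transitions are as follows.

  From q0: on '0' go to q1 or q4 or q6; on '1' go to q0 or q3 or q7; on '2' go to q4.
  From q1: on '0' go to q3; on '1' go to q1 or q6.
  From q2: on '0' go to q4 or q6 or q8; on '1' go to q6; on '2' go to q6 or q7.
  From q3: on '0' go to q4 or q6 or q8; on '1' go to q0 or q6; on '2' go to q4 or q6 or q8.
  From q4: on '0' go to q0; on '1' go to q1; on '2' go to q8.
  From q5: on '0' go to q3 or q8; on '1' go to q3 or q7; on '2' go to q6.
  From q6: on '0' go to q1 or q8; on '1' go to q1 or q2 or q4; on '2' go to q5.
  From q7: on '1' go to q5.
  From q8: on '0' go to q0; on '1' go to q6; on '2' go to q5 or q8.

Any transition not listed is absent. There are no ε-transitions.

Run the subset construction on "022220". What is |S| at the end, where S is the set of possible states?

Start in {q0}.
Read '0': {q0} → {q1, q4, q6}.
Read '2': {q1, q4, q6} → {q5, q8}.
Read '2': {q5, q8} → {q5, q6, q8}.
Read '2': {q5, q6, q8} → {q5, q6, q8}.
Read '2': {q5, q6, q8} → {q5, q6, q8}.
Read '0': {q5, q6, q8} → {q0, q1, q3, q8}.
That set has 4 states.

4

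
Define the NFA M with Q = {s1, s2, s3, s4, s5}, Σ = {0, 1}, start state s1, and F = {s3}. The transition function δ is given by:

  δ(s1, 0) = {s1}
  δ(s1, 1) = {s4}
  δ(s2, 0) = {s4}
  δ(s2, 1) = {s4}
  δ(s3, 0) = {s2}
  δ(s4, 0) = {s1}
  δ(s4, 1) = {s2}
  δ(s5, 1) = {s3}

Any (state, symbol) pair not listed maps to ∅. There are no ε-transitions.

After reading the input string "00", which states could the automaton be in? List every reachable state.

Start in {s1}.
Read '0': s1→{s1}; now {s1}.
Read '0': s1→{s1}; now {s1}.

{s1}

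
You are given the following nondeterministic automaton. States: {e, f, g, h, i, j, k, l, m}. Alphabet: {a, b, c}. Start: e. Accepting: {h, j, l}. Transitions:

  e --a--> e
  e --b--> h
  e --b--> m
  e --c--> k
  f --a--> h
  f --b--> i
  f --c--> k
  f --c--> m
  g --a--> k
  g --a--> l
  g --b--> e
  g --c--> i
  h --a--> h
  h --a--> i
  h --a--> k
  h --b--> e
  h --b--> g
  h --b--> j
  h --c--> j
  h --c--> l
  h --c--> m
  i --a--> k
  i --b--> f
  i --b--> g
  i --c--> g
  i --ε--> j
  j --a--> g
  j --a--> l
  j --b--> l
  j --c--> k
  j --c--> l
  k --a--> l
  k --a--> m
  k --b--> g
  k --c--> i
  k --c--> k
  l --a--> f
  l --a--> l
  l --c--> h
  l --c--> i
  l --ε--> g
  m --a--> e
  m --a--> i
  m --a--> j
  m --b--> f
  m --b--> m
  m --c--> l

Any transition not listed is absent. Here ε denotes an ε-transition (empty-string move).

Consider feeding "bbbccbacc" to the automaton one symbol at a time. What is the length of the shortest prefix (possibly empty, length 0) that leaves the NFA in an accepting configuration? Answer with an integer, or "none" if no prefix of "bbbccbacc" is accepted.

1

Start in {e}.
Read 'b': e→{h, m}; now {h, m}.
None of the earlier sets intersect F, but {h, m} does.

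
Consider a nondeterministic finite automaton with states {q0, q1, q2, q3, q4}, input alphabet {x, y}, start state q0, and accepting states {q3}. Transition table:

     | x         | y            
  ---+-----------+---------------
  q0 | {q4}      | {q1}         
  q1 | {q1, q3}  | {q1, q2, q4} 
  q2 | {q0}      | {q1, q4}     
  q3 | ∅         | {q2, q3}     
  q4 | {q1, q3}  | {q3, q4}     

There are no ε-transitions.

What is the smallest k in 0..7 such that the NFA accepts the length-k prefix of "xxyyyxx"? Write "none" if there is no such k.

2

Start in {q0}.
Read 'x': {q0} → {q4}.
Read 'x': {q4} → {q1, q3}.
None of the earlier sets intersect F, but {q1, q3} does.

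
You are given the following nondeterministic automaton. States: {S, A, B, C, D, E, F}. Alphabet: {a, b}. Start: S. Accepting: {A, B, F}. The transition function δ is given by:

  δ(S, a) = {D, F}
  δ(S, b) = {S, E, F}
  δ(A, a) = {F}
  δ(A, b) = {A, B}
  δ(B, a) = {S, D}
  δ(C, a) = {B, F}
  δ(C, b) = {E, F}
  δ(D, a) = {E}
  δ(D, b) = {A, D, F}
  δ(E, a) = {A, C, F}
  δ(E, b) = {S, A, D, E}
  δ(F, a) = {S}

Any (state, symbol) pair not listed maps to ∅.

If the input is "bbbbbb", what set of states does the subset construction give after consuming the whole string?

{S, A, B, D, E, F}

Start in {S}.
Read 'b': {S} → {S, E, F}.
Read 'b': {S, E, F} → {S, A, D, E, F}.
Read 'b': {S, A, D, E, F} → {S, A, B, D, E, F}.
Read 'b': {S, A, B, D, E, F} → {S, A, B, D, E, F}.
Read 'b': {S, A, B, D, E, F} → {S, A, B, D, E, F}.
Read 'b': {S, A, B, D, E, F} → {S, A, B, D, E, F}.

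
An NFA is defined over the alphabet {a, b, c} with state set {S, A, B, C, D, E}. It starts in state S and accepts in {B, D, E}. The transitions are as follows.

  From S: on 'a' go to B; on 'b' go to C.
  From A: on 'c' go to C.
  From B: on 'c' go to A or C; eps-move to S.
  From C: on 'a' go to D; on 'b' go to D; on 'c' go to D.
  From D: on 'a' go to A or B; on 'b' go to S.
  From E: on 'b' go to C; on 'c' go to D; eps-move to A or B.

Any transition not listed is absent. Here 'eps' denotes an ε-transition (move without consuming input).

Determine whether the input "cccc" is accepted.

Start in {S}.
Read 'c': S→∅; now ∅.
The set is empty and remains empty for the remaining 3 symbols.
The final set ∅ contains no accepting state.

No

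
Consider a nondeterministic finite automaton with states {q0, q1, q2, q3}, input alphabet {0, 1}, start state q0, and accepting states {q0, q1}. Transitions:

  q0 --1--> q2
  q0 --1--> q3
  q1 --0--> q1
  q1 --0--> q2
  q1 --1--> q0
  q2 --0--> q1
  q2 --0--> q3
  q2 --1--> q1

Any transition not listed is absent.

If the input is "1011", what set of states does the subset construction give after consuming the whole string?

{q2, q3}

Start in {q0}.
Read '1': {q0} → {q2, q3}.
Read '0': {q2, q3} → {q1, q3}.
Read '1': {q1, q3} → {q0}.
Read '1': {q0} → {q2, q3}.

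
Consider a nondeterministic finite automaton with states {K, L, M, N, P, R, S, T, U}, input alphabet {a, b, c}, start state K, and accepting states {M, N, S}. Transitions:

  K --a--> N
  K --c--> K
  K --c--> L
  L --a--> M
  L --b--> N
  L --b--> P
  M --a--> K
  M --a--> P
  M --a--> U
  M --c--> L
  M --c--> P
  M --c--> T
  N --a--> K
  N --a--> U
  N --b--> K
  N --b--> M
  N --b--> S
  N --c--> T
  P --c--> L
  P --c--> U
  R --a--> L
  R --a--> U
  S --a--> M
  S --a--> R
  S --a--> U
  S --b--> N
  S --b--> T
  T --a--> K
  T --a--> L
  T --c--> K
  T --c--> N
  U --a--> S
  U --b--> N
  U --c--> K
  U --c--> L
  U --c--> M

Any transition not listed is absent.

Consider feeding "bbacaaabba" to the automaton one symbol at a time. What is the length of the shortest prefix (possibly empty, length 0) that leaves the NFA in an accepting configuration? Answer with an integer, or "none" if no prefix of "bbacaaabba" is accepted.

Start in {K}.
Read 'b': {K} → ∅.
The set is empty and remains empty for the remaining 9 symbols.
No reachable set along the way intersects F.

none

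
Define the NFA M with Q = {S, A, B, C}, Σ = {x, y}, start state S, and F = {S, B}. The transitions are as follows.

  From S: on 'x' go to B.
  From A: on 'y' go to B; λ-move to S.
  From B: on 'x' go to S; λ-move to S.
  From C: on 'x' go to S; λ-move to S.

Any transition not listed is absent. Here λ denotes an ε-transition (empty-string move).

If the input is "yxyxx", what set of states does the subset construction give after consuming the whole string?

∅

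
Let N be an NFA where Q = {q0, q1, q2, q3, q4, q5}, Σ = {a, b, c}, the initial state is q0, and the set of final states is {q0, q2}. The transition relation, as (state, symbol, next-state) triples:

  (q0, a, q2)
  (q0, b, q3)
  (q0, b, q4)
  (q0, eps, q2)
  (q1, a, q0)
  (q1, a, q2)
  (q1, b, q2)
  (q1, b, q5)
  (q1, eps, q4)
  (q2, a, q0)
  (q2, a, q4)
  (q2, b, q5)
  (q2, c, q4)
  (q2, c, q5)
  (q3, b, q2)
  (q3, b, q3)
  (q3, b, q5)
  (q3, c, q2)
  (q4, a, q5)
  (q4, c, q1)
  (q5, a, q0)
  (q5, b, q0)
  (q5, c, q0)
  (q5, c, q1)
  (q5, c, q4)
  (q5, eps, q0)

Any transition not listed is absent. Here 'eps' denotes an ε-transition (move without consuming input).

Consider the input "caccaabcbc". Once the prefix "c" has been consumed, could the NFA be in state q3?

Start: ε-closure({q0}) = {q0, q2}.
Read 'c': q0→∅, q2→{q4, q5}; union {q4, q5}; ε-closure = {q0, q2, q4, q5}.
State q3 is not in {q0, q2, q4, q5}.

No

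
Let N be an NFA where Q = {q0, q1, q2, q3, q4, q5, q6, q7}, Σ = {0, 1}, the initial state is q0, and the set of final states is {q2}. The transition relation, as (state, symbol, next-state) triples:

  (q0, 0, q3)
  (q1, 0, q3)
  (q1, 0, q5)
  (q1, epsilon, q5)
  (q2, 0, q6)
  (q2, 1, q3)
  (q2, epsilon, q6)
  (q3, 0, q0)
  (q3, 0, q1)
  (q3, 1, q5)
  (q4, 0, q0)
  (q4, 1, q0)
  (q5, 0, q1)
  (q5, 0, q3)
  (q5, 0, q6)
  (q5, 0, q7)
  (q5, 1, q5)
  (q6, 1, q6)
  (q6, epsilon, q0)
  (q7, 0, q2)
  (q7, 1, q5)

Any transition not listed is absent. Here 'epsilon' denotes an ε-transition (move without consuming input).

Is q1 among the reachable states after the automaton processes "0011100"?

Start in {q0}.
Read '0': {q0} → {q3}.
Read '0': {q3} → {q0, q1, q5}.
Read '1': {q0, q1, q5} → {q5}.
Read '1': {q5} → {q5}.
Read '1': {q5} → {q5}.
Read '0': {q5} → {q0, q1, q3, q5, q6, q7}.
Read '0': {q0, q1, q3, q5, q6, q7} → {q0, q1, q2, q3, q5, q6, q7}.
State q1 is in {q0, q1, q2, q3, q5, q6, q7}.

Yes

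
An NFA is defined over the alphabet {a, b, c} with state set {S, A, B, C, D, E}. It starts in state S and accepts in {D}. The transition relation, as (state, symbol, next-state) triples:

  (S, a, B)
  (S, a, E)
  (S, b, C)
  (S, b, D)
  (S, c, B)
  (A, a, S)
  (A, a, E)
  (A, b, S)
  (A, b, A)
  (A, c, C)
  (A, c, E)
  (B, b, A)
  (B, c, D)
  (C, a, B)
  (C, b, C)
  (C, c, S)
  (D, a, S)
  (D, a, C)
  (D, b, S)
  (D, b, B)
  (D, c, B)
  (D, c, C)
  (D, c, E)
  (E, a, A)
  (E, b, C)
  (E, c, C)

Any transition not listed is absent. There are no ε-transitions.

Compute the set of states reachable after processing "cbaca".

Start in {S}.
Read 'c': {S} → {B}.
Read 'b': {B} → {A}.
Read 'a': {A} → {S, E}.
Read 'c': {S, E} → {B, C}.
Read 'a': {B, C} → {B}.

{B}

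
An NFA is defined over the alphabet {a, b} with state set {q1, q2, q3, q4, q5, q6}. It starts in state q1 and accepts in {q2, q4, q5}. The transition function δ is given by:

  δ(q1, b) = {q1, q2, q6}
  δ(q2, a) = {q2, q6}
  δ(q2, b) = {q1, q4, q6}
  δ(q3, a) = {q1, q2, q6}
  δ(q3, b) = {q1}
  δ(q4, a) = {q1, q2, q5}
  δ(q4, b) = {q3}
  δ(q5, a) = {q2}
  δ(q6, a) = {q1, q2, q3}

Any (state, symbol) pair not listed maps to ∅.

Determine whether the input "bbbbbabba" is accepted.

Yes

Start in {q1}.
Read 'b': {q1} → {q1, q2, q6}.
Read 'b': {q1, q2, q6} → {q1, q2, q4, q6}.
Read 'b': {q1, q2, q4, q6} → {q1, q2, q3, q4, q6}.
Read 'b': {q1, q2, q3, q4, q6} → {q1, q2, q3, q4, q6}.
Read 'b': {q1, q2, q3, q4, q6} → {q1, q2, q3, q4, q6}.
Read 'a': {q1, q2, q3, q4, q6} → {q1, q2, q3, q5, q6}.
Read 'b': {q1, q2, q3, q5, q6} → {q1, q2, q4, q6}.
Read 'b': {q1, q2, q4, q6} → {q1, q2, q3, q4, q6}.
Read 'a': {q1, q2, q3, q4, q6} → {q1, q2, q3, q5, q6}.
The final set {q1, q2, q3, q5, q6} contains the accepting states q2, q5.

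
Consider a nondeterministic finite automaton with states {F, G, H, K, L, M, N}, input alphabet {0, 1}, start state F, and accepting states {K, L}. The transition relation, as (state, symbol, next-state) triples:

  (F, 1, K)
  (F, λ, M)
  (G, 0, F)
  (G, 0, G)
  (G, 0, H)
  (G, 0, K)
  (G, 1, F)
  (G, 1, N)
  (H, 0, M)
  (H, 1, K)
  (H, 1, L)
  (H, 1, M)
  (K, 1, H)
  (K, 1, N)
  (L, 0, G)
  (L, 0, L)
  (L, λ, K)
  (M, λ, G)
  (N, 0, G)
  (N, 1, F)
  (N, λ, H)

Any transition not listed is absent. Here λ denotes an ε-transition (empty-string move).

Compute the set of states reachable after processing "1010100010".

Start: ε-closure({F}) = {F, G, M}.
Read '1': F→{K}, G→{F, N}, M→∅; union {F, K, N}; ε-closure = {F, G, H, K, M, N}.
Read '0': F→∅, G→{F, G, H, K}, H→{M}, K→∅, M→∅, N→{G}; now {F, G, H, K, M}.
Read '1': F→{K}, G→{F, N}, H→{K, L, M}, K→{H, N}, M→∅; union {F, H, K, L, M, N}; ε-closure = {F, G, H, K, L, M, N}.
Read '0': F→∅, G→{F, G, H, K}, H→{M}, K→∅, L→{G, L}, M→∅, N→{G}; now {F, G, H, K, L, M}.
Read '1': F→{K}, G→{F, N}, H→{K, L, M}, K→{H, N}, L→∅, M→∅; union {F, H, K, L, M, N}; ε-closure = {F, G, H, K, L, M, N}.
Read '0': F→∅, G→{F, G, H, K}, H→{M}, K→∅, L→{G, L}, M→∅, N→{G}; now {F, G, H, K, L, M}.
Read '0': F→∅, G→{F, G, H, K}, H→{M}, K→∅, L→{G, L}, M→∅; now {F, G, H, K, L, M}.
Read '0': F→∅, G→{F, G, H, K}, H→{M}, K→∅, L→{G, L}, M→∅; now {F, G, H, K, L, M}.
Read '1': F→{K}, G→{F, N}, H→{K, L, M}, K→{H, N}, L→∅, M→∅; union {F, H, K, L, M, N}; ε-closure = {F, G, H, K, L, M, N}.
Read '0': F→∅, G→{F, G, H, K}, H→{M}, K→∅, L→{G, L}, M→∅, N→{G}; now {F, G, H, K, L, M}.

{F, G, H, K, L, M}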